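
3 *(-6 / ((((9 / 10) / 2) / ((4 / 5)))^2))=-512 / 9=-56.89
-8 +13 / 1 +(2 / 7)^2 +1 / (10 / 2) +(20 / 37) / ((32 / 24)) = 51553 / 9065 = 5.69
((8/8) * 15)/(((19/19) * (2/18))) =135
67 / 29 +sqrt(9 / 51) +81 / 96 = sqrt(51) / 17 +2927 / 928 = 3.57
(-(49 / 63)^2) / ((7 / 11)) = -77 / 81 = -0.95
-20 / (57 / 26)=-520 / 57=-9.12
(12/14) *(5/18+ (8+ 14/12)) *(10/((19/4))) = 6800/399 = 17.04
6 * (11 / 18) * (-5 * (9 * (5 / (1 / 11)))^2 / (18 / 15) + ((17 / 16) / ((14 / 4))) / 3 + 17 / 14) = -1886690069 / 504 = -3743432.68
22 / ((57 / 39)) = 286 / 19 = 15.05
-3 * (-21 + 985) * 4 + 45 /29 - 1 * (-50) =-333977 /29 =-11516.45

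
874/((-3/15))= -4370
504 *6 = 3024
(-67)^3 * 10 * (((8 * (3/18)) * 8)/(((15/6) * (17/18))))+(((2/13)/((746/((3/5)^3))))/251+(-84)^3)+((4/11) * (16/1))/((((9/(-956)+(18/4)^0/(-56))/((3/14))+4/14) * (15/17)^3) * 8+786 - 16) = -127806093439044298615946399/9013050676782992125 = -14180114.82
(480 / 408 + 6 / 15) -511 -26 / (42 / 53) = -967886 / 1785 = -542.23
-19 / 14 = -1.36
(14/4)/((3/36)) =42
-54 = -54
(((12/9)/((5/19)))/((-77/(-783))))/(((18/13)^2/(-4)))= -107.50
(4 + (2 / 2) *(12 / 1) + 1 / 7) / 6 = 113 / 42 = 2.69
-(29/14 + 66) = -953/14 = -68.07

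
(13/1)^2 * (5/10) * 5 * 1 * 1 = 845/2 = 422.50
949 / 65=73 / 5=14.60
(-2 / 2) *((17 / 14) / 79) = -17 / 1106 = -0.02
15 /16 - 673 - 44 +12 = -11265 /16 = -704.06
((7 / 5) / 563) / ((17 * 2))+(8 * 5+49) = 8518197 / 95710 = 89.00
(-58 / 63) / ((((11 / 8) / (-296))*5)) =137344 / 3465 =39.64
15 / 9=5 / 3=1.67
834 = 834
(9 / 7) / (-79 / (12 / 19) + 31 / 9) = -324 / 30653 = -0.01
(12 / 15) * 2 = 8 / 5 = 1.60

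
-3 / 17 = -0.18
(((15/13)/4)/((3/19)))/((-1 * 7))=-0.26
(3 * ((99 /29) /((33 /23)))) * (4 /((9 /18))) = 1656 /29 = 57.10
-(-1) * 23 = 23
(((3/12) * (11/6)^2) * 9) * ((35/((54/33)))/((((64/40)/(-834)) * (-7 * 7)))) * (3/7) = 4625225/6272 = 737.44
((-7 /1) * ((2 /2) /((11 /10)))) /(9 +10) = -70 /209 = -0.33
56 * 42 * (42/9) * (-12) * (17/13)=-2239104/13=-172238.77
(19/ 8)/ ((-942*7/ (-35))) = 95/ 7536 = 0.01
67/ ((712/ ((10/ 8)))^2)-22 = -178442613/ 8111104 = -22.00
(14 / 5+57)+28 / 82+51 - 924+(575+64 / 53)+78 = -1723743 / 10865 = -158.65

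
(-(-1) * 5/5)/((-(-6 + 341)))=-1/335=-0.00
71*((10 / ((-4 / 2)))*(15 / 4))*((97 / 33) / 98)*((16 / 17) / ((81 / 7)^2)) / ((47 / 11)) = -344350 / 5242239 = -0.07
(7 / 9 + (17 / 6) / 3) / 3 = 31 / 54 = 0.57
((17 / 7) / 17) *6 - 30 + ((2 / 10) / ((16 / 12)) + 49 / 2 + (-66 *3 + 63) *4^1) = -76229 / 140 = -544.49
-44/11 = -4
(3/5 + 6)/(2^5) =33/160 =0.21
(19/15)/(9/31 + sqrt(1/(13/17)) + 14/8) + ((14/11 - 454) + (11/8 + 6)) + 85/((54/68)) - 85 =-2864030347997/6780213000 - 292144 * sqrt(221)/8560875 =-422.92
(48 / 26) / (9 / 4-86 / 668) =16032 / 18421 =0.87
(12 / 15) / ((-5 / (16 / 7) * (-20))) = 16 / 875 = 0.02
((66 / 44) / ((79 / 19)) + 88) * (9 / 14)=125649 / 2212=56.80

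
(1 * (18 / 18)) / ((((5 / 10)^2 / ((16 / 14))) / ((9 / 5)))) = 288 / 35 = 8.23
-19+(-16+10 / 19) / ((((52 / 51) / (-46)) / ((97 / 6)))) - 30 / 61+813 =364002985 / 30134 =12079.48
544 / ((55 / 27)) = 14688 / 55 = 267.05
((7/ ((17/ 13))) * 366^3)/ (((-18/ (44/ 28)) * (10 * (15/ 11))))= -714082226/ 425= -1680193.47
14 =14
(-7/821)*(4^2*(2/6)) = -112/2463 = -0.05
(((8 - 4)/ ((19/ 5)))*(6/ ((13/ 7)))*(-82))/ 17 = -68880/ 4199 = -16.40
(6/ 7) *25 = 150/ 7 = 21.43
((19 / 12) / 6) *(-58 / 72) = -551 / 2592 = -0.21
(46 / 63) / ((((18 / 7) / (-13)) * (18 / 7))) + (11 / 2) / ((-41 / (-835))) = 3305026 / 29889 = 110.58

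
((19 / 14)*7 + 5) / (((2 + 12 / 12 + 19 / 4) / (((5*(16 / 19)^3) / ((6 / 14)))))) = 13.04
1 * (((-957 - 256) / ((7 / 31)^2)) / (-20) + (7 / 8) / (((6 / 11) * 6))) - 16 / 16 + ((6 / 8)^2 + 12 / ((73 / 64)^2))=450666606259 / 376014240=1198.54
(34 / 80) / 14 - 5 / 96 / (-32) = 3439 / 107520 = 0.03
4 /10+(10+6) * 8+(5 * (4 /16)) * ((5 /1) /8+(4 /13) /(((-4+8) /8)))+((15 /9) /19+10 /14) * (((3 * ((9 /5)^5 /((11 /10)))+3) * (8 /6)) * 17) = 255913456661 /228228000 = 1121.31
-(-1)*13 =13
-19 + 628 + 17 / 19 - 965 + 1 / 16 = -355.04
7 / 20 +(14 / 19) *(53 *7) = 104013 / 380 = 273.72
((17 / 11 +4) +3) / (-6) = -47 / 33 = -1.42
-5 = -5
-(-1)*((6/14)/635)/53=3/235585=0.00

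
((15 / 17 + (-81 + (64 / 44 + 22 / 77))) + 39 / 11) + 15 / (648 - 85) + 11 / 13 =-64415523 / 870961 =-73.96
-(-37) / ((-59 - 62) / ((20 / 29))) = -740 / 3509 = -0.21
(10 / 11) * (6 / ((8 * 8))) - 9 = -1569 / 176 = -8.91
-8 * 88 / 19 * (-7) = 4928 / 19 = 259.37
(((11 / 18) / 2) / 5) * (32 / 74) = 44 / 1665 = 0.03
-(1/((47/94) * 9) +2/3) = -8/9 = -0.89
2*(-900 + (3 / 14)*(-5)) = -12615 / 7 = -1802.14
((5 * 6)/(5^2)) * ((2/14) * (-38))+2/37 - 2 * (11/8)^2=-424407/41440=-10.24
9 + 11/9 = 92/9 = 10.22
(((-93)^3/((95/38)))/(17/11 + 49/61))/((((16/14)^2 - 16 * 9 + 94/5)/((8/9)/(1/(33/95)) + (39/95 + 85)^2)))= 145102397557796679/17989045150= 8066153.39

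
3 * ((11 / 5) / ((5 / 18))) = 594 / 25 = 23.76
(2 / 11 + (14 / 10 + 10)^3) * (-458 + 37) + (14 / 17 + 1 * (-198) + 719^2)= -2502124186 / 23375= -107042.75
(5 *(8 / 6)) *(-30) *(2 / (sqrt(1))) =-400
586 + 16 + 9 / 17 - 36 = 9631 / 17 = 566.53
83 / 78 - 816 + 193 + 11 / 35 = -621.62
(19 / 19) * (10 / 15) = 2 / 3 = 0.67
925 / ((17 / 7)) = 6475 / 17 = 380.88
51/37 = 1.38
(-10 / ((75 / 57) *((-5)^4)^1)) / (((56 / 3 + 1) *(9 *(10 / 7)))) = -133 / 2765625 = -0.00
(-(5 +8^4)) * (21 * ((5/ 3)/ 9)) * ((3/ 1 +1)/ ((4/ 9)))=-143535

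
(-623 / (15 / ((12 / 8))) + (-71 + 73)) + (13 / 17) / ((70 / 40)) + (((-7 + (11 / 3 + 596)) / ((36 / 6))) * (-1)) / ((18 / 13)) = -131.20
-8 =-8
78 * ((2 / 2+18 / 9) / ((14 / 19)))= 2223 / 7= 317.57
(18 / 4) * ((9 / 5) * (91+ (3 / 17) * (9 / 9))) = 12555 / 17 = 738.53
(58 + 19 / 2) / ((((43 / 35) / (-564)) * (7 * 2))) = -95175 / 43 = -2213.37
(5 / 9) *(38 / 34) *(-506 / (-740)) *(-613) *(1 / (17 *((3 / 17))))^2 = -2946691 / 101898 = -28.92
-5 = -5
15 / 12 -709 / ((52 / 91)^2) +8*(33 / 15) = -172197 / 80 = -2152.46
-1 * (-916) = 916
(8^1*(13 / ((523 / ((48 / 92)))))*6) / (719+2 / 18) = 8424 / 9731461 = 0.00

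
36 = 36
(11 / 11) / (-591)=-1 / 591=-0.00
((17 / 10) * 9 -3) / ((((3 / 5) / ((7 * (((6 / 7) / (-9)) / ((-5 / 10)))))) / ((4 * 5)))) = 1640 / 3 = 546.67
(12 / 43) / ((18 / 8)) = 16 / 129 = 0.12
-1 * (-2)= 2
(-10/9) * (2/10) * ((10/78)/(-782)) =5/137241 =0.00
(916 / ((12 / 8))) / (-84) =-458 / 63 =-7.27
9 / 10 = 0.90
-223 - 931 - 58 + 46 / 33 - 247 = -48101 / 33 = -1457.61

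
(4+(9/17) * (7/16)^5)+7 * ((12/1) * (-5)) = -7415378209/17825792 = -415.99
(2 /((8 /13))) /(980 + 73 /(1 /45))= 13 /17060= 0.00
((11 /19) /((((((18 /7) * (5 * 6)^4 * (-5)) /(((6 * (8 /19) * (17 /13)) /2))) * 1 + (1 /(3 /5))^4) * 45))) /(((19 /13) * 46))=-153153 /5045831750018750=-0.00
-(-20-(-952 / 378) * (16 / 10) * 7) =-1108 / 135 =-8.21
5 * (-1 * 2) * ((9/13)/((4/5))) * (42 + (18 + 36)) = -10800/13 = -830.77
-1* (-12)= 12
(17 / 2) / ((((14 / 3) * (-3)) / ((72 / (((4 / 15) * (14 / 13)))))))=-29835 / 196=-152.22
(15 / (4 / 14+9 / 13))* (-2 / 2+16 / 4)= 4095 / 89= 46.01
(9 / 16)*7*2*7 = 441 / 8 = 55.12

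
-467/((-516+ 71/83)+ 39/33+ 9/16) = 6821936/7499751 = 0.91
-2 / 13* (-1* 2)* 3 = 12 / 13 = 0.92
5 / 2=2.50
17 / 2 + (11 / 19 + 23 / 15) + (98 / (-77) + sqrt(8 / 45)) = 2 *sqrt(10) / 15 + 58559 / 6270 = 9.76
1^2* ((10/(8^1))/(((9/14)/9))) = 35/2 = 17.50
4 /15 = 0.27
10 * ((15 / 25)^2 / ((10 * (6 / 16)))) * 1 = 24 / 25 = 0.96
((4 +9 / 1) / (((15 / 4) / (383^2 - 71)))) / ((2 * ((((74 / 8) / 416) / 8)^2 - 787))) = -675534069563392 / 2091956285385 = -322.92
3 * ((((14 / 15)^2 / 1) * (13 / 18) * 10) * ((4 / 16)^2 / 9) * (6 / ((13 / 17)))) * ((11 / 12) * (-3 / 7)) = -1309 / 3240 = -0.40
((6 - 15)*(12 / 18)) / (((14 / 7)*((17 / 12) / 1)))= -36 / 17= -2.12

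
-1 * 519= -519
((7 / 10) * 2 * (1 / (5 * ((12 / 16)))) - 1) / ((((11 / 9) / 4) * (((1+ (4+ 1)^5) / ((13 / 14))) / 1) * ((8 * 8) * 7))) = -611 / 449310400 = -0.00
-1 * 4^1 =-4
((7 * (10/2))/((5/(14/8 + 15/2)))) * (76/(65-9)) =703/8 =87.88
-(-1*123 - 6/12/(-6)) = 1475/12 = 122.92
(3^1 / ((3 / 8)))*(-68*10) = -5440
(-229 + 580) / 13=27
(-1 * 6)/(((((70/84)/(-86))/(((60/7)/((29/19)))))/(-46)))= -32470848/203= -159954.92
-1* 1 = -1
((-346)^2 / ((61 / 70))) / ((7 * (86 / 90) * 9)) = 5985800 / 2623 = 2282.04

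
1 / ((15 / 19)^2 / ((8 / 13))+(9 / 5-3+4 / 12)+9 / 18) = 43320 / 27991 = 1.55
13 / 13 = 1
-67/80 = -0.84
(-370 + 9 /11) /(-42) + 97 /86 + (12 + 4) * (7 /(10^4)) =61641406 /6208125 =9.93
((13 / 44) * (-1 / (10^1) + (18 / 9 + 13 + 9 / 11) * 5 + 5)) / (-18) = -120107 / 87120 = -1.38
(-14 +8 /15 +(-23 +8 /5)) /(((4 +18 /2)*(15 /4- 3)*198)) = -1046 /57915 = -0.02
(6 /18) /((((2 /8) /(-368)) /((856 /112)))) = -78752 /21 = -3750.10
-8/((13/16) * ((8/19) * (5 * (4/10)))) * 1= -152/13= -11.69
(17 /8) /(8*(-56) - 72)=-17 /4160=-0.00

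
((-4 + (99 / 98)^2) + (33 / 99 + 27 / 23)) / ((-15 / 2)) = 975619 / 4970070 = 0.20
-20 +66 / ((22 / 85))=235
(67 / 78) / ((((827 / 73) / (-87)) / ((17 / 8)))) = -2411263 / 172016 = -14.02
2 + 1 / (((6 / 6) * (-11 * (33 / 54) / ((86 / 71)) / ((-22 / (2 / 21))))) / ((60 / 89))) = 2089498 / 69509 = 30.06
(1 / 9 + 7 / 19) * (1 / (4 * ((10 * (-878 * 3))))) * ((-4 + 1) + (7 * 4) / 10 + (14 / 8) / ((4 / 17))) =-7913 / 240220800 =-0.00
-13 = -13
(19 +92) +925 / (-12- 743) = 16576 / 151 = 109.77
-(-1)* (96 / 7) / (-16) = -6 / 7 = -0.86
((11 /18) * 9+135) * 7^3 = 96383 /2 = 48191.50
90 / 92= 45 / 46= 0.98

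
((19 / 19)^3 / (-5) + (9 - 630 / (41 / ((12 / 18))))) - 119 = -24691 / 205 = -120.44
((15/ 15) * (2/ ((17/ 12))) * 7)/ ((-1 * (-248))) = 0.04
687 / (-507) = -229 / 169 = -1.36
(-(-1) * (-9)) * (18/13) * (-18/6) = 486/13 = 37.38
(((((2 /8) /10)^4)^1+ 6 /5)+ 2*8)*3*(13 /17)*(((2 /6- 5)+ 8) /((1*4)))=572416013 /17408000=32.88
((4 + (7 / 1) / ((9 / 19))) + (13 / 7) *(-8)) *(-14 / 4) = -247 / 18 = -13.72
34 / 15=2.27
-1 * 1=-1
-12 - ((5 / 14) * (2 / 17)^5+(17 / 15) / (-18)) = -11.94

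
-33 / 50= -0.66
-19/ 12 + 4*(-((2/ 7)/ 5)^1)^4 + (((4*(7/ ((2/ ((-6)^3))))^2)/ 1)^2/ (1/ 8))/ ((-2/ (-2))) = 752923019241279648893/ 18007500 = 41811635109886.42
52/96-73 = -1739/24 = -72.46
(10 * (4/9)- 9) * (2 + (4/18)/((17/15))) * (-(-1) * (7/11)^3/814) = -787528/248648103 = -0.00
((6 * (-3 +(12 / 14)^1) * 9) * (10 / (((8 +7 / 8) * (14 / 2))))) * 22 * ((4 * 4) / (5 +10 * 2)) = -262.25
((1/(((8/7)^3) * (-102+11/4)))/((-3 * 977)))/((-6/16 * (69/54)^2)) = -3087/820730804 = -0.00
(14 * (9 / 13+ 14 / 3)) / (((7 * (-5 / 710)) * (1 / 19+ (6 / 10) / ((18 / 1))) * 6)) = -5638820 / 1911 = -2950.72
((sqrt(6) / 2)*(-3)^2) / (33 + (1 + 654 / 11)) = 99*sqrt(6) / 2056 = 0.12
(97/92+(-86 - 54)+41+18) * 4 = -7355/23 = -319.78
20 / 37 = 0.54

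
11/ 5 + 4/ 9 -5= -106/ 45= -2.36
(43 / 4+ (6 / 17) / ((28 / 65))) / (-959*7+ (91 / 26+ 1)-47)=-5507 / 3215618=-0.00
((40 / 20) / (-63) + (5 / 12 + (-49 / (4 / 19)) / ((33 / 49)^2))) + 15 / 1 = -1264850 / 2541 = -497.78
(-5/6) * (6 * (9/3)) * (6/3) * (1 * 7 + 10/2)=-360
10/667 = 0.01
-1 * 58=-58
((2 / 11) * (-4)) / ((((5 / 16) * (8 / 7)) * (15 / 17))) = -1904 / 825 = -2.31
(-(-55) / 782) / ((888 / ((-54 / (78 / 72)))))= -1485 / 376142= -0.00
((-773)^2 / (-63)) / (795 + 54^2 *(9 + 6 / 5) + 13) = -2987645 / 9623628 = -0.31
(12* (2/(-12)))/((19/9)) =-0.95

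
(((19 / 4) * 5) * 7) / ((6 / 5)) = 3325 / 24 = 138.54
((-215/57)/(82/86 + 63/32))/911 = -295840/208798467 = -0.00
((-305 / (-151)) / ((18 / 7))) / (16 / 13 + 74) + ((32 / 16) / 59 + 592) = 92852703265 / 156834036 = 592.04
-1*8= -8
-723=-723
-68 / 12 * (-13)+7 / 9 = 670 / 9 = 74.44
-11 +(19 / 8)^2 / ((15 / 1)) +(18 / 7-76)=-564833 / 6720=-84.05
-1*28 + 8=-20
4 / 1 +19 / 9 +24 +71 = 101.11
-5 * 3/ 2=-15/ 2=-7.50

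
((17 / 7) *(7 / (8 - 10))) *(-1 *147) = 2499 / 2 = 1249.50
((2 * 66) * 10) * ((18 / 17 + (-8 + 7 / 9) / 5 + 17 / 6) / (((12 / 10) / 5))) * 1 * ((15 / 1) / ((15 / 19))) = 39135250 / 153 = 255785.95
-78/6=-13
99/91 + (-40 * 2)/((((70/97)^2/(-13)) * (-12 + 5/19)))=-120076501/710255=-169.06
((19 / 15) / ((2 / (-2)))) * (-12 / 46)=38 / 115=0.33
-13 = -13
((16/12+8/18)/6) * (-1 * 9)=-8/3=-2.67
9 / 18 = 1 / 2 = 0.50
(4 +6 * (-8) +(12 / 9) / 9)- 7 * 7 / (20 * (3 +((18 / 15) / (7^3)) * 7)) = -1191401 / 26676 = -44.66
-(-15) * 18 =270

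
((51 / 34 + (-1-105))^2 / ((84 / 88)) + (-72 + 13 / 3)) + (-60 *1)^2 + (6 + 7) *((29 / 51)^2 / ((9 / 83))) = 4919612893 / 327726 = 15011.36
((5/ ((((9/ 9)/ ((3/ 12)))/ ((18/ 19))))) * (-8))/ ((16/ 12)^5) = -10935/ 4864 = -2.25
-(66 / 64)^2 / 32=-1089 / 32768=-0.03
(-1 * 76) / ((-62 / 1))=38 / 31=1.23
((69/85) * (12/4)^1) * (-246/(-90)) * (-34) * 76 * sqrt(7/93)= -143336 * sqrt(651)/775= -4718.94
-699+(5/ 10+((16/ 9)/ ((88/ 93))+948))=16591/ 66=251.38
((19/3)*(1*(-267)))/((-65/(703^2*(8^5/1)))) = 27384460705792/65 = 421299395473.72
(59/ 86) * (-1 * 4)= -118/ 43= -2.74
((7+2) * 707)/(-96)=-2121/32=-66.28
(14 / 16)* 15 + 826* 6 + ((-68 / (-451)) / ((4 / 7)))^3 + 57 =3688539896131 / 733870808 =5026.14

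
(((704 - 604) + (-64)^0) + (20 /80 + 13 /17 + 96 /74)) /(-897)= -0.12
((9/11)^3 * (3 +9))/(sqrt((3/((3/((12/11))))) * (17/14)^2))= 20412 * sqrt(33)/22627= 5.18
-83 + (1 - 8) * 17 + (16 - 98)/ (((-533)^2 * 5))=-202.00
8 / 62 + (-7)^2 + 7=1740 / 31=56.13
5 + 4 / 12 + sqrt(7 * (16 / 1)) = 16 / 3 + 4 * sqrt(7) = 15.92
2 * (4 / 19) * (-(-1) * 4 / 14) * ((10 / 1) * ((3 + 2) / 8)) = 100 / 133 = 0.75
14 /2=7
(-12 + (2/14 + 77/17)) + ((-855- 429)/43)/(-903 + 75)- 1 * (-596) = 207857017/353073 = 588.71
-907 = -907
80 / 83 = 0.96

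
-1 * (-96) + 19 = 115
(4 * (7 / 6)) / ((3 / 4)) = 56 / 9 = 6.22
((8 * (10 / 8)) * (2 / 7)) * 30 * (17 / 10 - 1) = 60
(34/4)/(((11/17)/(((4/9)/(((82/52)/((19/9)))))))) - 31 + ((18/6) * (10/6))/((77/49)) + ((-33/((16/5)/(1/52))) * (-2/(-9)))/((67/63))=-20408096473/1018192032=-20.04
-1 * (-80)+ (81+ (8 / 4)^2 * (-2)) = 153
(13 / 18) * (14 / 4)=91 / 36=2.53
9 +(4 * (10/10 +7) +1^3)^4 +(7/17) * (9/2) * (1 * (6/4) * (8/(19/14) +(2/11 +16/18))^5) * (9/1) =2629301739295344598726/1647352827022419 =1596076.87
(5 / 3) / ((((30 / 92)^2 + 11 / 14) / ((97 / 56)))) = 256565 / 79278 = 3.24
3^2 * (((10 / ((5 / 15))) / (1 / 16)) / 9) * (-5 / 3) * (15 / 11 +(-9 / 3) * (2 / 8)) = -5400 / 11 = -490.91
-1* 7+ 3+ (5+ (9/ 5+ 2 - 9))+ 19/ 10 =-2.30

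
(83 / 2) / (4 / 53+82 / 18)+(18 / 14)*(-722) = -28431027 / 30926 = -919.32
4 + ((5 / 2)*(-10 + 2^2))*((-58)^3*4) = 11706724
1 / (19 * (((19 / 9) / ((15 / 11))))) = 135 / 3971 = 0.03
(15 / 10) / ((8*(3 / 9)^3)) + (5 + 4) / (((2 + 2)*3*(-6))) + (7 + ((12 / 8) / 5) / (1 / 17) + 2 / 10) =1379 / 80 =17.24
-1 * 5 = -5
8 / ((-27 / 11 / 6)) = -176 / 9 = -19.56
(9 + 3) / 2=6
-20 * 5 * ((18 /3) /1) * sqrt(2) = -600 * sqrt(2) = -848.53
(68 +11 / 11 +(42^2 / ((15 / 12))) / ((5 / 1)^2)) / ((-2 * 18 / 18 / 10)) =-15681 / 25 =-627.24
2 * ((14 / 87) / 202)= 14 / 8787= 0.00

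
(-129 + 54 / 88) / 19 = -5649 / 836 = -6.76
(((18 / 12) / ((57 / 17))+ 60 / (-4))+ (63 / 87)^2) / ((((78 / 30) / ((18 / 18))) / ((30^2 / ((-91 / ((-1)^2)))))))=144101250 / 2700451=53.36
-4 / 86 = -2 / 43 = -0.05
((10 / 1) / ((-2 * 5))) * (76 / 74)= -38 / 37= -1.03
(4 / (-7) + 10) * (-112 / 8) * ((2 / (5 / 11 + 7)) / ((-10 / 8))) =5808 / 205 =28.33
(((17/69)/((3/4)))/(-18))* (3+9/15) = -68/1035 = -0.07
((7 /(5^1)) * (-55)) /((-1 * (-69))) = -1.12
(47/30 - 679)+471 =-6193/30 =-206.43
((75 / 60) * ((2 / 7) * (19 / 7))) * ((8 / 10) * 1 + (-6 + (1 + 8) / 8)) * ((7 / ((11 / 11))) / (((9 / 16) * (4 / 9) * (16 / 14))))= -3097 / 32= -96.78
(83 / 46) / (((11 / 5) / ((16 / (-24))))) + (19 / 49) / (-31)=-644806 / 1152921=-0.56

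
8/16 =1/2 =0.50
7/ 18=0.39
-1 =-1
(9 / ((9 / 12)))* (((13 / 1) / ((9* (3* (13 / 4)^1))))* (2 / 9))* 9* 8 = 256 / 9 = 28.44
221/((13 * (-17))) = -1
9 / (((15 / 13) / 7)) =273 / 5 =54.60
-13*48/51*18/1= -3744/17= -220.24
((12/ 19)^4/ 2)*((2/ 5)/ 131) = 20736/ 85360255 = 0.00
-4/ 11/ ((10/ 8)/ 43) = -688/ 55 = -12.51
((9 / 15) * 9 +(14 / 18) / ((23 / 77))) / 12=2071 / 3105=0.67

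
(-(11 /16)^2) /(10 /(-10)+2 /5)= 605 /768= 0.79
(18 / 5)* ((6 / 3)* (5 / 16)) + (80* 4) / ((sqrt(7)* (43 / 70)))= 9 / 4 + 3200* sqrt(7) / 43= 199.14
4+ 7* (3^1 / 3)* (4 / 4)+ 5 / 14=159 / 14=11.36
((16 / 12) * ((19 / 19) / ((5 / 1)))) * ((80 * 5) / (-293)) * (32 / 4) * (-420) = 358400 / 293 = 1223.21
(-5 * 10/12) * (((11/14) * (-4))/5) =55/21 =2.62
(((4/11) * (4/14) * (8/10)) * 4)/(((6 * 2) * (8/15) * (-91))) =-4/7007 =-0.00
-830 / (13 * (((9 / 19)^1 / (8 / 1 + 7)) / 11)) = -867350 / 39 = -22239.74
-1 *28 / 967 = -28 / 967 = -0.03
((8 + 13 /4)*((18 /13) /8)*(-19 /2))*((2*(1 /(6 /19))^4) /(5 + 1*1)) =-12380495 /19968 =-620.02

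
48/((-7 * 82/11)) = -264/287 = -0.92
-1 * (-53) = 53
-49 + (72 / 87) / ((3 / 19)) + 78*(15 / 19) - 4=7615 / 551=13.82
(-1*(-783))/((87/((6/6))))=9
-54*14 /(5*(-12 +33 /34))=8568 /625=13.71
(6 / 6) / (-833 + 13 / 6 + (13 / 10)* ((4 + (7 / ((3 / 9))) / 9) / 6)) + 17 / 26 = 2533471 / 3881878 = 0.65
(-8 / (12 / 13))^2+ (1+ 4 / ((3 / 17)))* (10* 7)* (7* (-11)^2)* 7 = 88402066 / 9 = 9822451.78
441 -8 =433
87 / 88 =0.99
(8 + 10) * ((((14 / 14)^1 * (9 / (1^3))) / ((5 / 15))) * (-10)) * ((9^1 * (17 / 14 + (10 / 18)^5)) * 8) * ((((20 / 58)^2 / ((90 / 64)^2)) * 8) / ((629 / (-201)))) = 183993790627840 / 2699430867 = 68160.22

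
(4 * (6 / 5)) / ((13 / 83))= 1992 / 65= 30.65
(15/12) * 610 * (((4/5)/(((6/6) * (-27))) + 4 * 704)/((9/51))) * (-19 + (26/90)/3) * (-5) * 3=2515134905360/729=3450116468.26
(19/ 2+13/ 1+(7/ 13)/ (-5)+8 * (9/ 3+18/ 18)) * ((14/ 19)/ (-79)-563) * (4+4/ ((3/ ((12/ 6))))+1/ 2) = -85649399027/ 390260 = -219467.53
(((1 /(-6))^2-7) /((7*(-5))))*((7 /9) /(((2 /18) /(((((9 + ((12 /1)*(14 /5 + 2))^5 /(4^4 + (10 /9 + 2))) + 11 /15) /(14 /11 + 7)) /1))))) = 1678462585827317 /4069406250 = 412458.84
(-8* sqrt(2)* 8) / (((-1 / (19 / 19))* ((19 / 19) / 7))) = 448* sqrt(2) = 633.57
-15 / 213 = -5 / 71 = -0.07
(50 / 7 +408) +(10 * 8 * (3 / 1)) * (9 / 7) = 5066 / 7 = 723.71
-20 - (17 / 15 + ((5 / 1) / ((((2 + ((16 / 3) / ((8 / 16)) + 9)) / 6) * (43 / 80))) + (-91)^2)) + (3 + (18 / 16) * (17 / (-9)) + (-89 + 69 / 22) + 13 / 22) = -6190154339 / 737880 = -8389.11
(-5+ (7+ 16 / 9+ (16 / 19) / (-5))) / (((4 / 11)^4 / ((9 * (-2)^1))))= -22591063 / 6080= -3715.64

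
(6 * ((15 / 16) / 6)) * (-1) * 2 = -15 / 8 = -1.88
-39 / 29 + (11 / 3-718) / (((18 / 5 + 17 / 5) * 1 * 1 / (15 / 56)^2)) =-5517153 / 636608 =-8.67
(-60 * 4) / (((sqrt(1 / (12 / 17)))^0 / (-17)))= 4080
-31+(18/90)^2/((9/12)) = -2321/75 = -30.95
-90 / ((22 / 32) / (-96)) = 138240 / 11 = 12567.27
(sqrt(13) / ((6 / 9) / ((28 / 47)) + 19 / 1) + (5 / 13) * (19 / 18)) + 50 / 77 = 42 * sqrt(13) / 845 + 19015 / 18018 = 1.23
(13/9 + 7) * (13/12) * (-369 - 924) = -106457/9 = -11828.56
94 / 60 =47 / 30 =1.57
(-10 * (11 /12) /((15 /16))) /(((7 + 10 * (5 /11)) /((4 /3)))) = -3872 /3429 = -1.13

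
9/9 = 1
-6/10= -0.60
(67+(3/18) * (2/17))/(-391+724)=3418/16983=0.20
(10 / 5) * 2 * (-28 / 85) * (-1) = 112 / 85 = 1.32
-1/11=-0.09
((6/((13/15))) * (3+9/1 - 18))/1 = -540/13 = -41.54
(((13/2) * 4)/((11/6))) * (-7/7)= -14.18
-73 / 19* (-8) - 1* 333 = -5743 / 19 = -302.26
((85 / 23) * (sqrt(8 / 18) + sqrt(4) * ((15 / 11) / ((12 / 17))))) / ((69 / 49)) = 54145 / 4554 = 11.89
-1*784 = -784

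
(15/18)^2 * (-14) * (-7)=1225/18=68.06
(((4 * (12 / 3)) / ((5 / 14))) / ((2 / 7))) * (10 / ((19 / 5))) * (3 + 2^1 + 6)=86240 / 19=4538.95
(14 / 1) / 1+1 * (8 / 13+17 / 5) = 1171 / 65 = 18.02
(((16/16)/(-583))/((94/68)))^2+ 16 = 12013037972/750814801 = 16.00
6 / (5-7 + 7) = 6 / 5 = 1.20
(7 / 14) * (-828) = -414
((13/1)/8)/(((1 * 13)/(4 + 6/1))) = 1.25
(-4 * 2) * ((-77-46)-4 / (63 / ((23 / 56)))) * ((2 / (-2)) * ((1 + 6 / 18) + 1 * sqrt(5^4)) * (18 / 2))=-233257.44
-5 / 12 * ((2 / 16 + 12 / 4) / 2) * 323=-40375 / 192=-210.29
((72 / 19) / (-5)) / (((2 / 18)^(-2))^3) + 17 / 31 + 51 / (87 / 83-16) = -36339363194 / 12694649265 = -2.86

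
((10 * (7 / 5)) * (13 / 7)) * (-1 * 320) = -8320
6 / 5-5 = -19 / 5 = -3.80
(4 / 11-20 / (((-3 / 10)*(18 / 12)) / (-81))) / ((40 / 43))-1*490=-479557 / 110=-4359.61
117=117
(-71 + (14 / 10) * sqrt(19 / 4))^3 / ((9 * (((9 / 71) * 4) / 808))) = -258080008913 / 4050 + 75959656507 * sqrt(19) / 40500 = -55548138.83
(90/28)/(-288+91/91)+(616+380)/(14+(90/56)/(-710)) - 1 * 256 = -41338016987/223621790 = -184.86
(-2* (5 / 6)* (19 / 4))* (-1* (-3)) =-95 / 4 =-23.75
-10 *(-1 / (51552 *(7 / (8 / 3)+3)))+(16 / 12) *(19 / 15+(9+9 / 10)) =431749 / 28998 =14.89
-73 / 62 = -1.18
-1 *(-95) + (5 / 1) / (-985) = 18714 / 197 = 94.99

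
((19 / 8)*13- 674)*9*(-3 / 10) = 27783 / 16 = 1736.44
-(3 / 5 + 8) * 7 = -301 / 5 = -60.20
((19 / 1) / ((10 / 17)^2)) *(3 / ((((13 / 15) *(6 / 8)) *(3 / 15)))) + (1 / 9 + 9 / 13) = 1267.96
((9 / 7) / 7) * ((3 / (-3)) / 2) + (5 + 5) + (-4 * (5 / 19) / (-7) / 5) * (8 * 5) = 20689 / 1862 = 11.11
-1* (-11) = 11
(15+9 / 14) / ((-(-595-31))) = 219 / 8764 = 0.02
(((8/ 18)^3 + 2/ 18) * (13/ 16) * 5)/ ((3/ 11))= 103675/ 34992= 2.96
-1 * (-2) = 2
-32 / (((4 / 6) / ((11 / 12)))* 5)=-44 / 5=-8.80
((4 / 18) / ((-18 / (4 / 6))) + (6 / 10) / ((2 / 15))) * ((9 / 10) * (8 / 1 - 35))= -2183 / 20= -109.15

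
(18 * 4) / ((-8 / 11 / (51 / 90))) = -561 / 10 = -56.10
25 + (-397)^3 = -62570748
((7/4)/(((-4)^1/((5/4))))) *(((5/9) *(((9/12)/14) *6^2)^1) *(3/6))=-75/256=-0.29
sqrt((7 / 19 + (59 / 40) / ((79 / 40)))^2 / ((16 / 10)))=837 * sqrt(10) / 3002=0.88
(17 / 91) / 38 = 17 / 3458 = 0.00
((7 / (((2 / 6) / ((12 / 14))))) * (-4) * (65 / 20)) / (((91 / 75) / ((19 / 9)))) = -2850 / 7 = -407.14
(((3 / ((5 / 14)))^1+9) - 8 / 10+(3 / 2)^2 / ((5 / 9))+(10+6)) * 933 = 683889 / 20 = 34194.45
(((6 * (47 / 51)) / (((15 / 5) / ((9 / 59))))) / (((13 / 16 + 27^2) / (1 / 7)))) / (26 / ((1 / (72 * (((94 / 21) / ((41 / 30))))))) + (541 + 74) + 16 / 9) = 1664928 / 204143710321967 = 0.00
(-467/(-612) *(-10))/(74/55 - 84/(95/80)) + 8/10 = 100957511/110946420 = 0.91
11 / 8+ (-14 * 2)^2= 6283 / 8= 785.38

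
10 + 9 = 19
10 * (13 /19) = 130 /19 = 6.84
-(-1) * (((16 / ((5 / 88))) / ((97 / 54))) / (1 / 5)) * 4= 304128 / 97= 3135.34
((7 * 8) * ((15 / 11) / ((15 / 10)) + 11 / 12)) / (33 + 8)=3374 / 1353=2.49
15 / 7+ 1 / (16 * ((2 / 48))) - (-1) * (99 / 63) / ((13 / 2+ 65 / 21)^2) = 3.66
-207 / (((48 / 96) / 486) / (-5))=1006020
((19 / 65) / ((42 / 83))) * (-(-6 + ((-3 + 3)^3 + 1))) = 1577 / 546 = 2.89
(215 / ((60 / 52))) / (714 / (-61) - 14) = -34099 / 4704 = -7.25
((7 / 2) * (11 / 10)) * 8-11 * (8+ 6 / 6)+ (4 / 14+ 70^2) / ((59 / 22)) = 3632387 / 2065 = 1759.03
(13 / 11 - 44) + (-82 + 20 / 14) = -9501 / 77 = -123.39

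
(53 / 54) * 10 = 265 / 27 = 9.81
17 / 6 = 2.83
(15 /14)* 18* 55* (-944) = -7009200 /7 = -1001314.29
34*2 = 68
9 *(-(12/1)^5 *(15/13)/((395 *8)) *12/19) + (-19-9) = -10624060/19513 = -544.46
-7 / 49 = -1 / 7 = -0.14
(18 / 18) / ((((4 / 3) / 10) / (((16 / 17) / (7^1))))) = 120 / 119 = 1.01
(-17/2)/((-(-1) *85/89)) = -89/10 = -8.90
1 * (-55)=-55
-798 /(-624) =133 /104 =1.28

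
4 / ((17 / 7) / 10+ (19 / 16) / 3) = 6720 / 1073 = 6.26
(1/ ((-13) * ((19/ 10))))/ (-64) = 5/ 7904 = 0.00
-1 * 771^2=-594441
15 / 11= 1.36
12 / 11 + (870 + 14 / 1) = 9736 / 11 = 885.09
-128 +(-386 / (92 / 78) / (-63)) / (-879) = -54345805 / 424557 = -128.01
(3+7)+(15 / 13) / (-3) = 125 / 13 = 9.62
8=8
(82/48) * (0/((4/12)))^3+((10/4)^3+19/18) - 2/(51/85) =961/72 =13.35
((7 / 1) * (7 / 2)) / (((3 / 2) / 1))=16.33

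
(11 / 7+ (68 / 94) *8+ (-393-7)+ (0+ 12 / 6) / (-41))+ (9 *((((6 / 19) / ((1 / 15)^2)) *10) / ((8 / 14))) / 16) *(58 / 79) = 19568520149 / 161975912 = 120.81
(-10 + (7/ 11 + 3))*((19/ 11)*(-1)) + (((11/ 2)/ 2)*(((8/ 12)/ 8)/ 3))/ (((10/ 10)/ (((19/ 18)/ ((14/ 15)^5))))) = 23126873815/ 2082454528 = 11.11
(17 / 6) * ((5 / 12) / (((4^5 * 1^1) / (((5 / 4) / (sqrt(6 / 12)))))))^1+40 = 425 * sqrt(2) / 294912+40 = 40.00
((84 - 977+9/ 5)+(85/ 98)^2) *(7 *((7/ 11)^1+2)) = -112729061/ 6860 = -16432.81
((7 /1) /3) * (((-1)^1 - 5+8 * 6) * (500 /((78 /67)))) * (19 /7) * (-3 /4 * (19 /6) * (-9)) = 63490875 /26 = 2441956.73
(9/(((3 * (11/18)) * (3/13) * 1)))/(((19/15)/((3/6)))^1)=1755/209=8.40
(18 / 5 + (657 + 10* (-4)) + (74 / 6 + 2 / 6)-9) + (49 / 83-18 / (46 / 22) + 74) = 19765261 / 28635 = 690.25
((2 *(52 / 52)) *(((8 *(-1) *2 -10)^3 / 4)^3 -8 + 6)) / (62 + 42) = -42417997493 / 26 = -1631461442.04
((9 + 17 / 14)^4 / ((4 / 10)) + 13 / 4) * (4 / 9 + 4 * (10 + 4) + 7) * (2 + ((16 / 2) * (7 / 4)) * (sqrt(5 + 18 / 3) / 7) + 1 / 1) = 1193993951839 / 230496 + 1193993951839 * sqrt(11) / 345744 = 16633754.65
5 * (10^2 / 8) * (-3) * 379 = -142125 / 2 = -71062.50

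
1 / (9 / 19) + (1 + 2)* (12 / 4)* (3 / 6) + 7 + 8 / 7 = 1859 / 126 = 14.75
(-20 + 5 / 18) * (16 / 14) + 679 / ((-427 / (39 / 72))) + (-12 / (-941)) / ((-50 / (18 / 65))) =-23.40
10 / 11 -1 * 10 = -100 / 11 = -9.09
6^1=6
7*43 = 301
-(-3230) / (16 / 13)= 20995 / 8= 2624.38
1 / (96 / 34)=17 / 48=0.35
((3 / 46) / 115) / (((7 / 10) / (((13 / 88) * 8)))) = 39 / 40733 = 0.00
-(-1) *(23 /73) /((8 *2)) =23 /1168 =0.02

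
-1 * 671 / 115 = -671 / 115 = -5.83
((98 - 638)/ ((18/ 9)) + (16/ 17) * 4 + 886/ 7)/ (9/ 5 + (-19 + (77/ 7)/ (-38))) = 3157800/ 395437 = 7.99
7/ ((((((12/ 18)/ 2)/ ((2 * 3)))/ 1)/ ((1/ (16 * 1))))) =63/ 8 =7.88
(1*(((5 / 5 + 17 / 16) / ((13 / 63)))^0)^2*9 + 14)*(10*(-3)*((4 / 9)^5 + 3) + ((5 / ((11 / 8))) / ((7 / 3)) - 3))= -3205659109 / 1515591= -2115.12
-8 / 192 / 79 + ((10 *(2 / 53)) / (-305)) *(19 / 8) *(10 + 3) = -237389 / 6129768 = -0.04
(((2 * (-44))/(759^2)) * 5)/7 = -0.00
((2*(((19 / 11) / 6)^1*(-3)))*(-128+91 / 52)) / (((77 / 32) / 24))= 1842240 / 847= 2175.02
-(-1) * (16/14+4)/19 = 36/133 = 0.27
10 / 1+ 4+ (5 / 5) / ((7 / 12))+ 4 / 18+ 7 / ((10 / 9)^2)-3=117221 / 6300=18.61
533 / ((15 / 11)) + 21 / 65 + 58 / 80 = 611387 / 1560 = 391.91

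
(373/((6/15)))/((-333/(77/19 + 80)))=-2978405/12654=-235.37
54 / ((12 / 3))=27 / 2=13.50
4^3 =64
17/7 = 2.43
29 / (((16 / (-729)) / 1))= -1321.31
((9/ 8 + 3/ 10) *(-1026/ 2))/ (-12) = 9747/ 160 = 60.92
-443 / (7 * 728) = -443 / 5096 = -0.09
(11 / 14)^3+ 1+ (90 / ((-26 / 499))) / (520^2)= 356570587 / 241142720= 1.48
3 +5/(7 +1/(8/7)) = 229/63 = 3.63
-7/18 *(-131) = 917/18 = 50.94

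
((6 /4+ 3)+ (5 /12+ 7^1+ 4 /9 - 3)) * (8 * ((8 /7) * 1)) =5392 /63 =85.59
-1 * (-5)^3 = 125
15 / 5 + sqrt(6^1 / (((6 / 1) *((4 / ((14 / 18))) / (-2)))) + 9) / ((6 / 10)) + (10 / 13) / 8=161 / 52 + 5 *sqrt(310) / 18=7.99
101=101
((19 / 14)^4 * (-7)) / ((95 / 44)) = -75449 / 6860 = -11.00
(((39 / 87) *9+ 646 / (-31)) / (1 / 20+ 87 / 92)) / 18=-1737305 / 1852839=-0.94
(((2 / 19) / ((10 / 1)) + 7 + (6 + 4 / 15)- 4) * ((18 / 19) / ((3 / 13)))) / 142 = 0.27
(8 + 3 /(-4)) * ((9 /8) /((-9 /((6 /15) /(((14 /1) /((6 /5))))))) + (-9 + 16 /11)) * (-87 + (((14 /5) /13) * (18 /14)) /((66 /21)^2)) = 2306368700133 /484484000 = 4760.46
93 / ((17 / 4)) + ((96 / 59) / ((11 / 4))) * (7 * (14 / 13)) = 3778308 / 143429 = 26.34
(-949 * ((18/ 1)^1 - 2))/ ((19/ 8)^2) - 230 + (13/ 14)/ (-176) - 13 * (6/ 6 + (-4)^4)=-5570879541/ 889504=-6262.91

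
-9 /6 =-3 /2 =-1.50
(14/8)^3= 343/64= 5.36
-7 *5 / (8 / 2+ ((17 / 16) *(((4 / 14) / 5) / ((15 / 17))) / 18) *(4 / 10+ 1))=-1890000 / 216289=-8.74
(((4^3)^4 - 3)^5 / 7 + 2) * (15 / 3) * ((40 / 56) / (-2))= -33230670184072579296155079706830432675 / 98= -339088471266046727511786500000000000.00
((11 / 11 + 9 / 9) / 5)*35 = 14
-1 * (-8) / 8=1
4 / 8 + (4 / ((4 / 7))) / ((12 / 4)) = 17 / 6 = 2.83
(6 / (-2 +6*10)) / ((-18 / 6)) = -1 / 29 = -0.03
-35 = -35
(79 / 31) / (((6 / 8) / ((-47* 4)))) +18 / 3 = -58850 / 93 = -632.80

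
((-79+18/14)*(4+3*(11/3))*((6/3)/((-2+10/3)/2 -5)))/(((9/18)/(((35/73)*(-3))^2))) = 154224000/69277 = 2226.19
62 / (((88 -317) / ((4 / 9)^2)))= -0.05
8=8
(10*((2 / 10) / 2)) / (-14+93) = 0.01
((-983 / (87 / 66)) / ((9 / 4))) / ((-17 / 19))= 1643576 / 4437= 370.43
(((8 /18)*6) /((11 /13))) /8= 13 /33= 0.39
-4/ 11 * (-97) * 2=776/ 11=70.55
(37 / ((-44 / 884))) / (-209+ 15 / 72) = 196248 / 55121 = 3.56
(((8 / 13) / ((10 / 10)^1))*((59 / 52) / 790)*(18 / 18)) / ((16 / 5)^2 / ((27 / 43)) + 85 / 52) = 31860 / 646795357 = 0.00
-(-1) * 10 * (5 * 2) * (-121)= -12100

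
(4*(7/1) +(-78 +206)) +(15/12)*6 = 327/2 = 163.50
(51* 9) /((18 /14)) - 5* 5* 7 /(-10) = 374.50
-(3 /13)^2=-9 /169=-0.05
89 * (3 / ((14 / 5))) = 1335 / 14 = 95.36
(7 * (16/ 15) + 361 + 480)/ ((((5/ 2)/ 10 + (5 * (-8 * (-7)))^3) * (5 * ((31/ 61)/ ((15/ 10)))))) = 0.00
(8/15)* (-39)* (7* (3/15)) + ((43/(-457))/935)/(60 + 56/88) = -3772440159/129548075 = -29.12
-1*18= -18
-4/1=-4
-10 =-10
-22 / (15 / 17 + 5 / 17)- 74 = -927 / 10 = -92.70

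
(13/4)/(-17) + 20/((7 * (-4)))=-431/476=-0.91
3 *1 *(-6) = -18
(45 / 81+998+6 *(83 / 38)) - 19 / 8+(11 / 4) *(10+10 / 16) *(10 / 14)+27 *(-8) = 31185445 / 38304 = 814.16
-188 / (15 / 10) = -125.33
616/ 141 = 4.37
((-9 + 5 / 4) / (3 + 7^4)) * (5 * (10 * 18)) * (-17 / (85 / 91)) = 126945 / 2404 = 52.81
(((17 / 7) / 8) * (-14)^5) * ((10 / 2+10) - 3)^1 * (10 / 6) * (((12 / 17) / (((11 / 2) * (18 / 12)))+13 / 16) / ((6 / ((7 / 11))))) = -225802045 / 726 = -311022.10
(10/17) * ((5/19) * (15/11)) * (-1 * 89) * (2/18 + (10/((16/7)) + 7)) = -9200375/42636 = -215.79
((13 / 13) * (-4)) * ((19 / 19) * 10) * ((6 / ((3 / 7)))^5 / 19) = -21512960 / 19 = -1132261.05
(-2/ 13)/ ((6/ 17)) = -17/ 39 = -0.44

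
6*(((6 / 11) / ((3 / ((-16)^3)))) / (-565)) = 49152 / 6215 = 7.91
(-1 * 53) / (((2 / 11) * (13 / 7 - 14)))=4081 / 170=24.01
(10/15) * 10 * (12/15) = 16/3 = 5.33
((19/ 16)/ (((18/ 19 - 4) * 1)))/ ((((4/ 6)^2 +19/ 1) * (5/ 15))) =-9747/ 162400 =-0.06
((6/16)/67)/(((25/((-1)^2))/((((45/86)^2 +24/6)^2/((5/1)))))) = 2997386643/3664954672000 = 0.00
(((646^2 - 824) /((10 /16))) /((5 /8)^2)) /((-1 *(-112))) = 13327744 /875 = 15231.71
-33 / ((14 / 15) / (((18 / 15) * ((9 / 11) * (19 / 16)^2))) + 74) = -964953 / 2183546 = -0.44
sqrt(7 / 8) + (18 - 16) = sqrt(14) / 4 + 2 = 2.94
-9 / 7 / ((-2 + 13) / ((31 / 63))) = -0.06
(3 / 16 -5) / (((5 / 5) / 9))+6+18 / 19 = -11055 / 304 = -36.37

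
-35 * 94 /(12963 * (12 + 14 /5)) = -8225 /479631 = -0.02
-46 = -46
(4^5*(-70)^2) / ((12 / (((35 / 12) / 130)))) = 9381.20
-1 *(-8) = 8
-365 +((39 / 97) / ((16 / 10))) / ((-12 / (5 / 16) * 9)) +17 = -155547973 / 446976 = -348.00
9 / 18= 1 / 2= 0.50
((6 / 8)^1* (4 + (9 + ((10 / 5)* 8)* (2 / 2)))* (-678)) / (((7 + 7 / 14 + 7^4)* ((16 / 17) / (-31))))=15542811 / 77072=201.67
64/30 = 32/15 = 2.13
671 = 671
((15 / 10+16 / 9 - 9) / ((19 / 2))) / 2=-103 / 342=-0.30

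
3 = 3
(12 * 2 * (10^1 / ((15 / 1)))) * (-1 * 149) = -2384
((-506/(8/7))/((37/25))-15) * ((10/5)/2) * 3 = -139485/148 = -942.47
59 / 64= 0.92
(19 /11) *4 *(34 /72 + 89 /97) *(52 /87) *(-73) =-350017772 /835461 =-418.95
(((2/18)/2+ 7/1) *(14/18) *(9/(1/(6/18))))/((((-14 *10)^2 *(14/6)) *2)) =127/705600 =0.00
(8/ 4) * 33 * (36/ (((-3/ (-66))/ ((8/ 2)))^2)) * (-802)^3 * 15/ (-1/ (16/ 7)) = 2277960175128084480/ 7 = 325422882161154925.71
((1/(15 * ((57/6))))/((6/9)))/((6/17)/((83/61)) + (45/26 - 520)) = -36686/1805352355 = -0.00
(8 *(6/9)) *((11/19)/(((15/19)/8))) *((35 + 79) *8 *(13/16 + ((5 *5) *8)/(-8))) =-3451008/5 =-690201.60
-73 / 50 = -1.46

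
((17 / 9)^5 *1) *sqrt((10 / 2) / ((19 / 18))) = 52.33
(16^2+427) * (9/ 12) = 2049/ 4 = 512.25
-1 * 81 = -81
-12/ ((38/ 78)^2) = -18252/ 361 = -50.56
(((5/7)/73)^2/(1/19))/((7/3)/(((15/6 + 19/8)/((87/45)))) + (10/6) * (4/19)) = 15838875/11112265276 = 0.00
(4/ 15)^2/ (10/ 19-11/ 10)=-608/ 4905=-0.12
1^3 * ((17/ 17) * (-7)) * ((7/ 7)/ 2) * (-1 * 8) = 28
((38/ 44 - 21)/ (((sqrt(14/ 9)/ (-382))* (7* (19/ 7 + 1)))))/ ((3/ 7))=84613* sqrt(14)/ 572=553.48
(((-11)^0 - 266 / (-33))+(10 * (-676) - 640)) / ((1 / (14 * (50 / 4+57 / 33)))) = -534387091 / 363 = -1472140.75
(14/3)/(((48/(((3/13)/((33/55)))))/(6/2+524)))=18445/936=19.71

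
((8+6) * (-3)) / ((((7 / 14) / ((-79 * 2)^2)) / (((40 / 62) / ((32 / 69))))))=-90432090 / 31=-2917164.19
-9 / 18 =-1 / 2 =-0.50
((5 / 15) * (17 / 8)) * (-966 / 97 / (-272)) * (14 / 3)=1127 / 9312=0.12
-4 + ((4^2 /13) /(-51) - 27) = -20569 /663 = -31.02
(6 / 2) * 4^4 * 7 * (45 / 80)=3024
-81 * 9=-729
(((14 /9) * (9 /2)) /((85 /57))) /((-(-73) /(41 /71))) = 16359 /440555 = 0.04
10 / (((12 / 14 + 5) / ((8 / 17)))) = 560 / 697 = 0.80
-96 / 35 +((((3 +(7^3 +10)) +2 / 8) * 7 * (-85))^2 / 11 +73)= 25161220979659 / 6160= 4084613795.40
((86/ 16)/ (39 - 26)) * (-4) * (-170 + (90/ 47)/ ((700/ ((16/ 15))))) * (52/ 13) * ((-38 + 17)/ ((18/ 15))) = -60123718/ 3055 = -19680.43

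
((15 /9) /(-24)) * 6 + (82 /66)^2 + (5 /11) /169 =831601 /736164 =1.13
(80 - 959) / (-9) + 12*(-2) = 221 / 3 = 73.67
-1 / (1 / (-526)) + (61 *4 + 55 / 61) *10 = 181476 / 61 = 2975.02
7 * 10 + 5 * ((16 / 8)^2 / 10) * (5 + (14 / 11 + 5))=1018 / 11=92.55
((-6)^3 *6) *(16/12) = -1728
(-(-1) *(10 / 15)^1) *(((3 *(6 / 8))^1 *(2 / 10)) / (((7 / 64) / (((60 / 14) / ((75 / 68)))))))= 13056 / 1225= 10.66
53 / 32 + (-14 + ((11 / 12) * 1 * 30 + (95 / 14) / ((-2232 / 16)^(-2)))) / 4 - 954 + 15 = 3592843 / 112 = 32078.96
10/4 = 5/2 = 2.50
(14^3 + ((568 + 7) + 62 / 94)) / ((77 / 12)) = 170208 / 329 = 517.35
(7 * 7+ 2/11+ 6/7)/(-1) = -3853/77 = -50.04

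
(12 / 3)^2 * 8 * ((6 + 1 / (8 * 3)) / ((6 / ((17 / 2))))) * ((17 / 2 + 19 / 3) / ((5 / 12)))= 351016 / 9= 39001.78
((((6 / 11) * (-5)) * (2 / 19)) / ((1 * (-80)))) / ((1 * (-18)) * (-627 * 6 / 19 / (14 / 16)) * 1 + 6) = 7 / 7957048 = 0.00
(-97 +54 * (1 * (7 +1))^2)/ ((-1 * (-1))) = 3359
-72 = -72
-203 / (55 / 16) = -59.05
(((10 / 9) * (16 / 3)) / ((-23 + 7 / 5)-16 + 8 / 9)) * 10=-2000 / 1239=-1.61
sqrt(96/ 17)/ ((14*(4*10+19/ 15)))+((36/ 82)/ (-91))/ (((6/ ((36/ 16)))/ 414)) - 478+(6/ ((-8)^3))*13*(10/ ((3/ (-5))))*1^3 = -227422625/ 477568+30*sqrt(102)/ 73661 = -476.21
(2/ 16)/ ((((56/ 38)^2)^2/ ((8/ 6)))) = 130321/ 3687936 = 0.04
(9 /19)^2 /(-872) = -81 /314792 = -0.00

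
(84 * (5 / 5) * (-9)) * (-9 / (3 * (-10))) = -1134 / 5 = -226.80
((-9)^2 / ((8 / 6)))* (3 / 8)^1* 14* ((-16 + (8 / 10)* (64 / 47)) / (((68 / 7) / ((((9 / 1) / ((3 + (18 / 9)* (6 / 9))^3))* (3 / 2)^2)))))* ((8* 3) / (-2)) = 51326040339 / 35108060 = 1461.94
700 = 700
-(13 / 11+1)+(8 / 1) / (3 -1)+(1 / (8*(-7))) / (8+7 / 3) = 34687 / 19096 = 1.82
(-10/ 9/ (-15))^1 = 2/ 27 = 0.07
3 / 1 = 3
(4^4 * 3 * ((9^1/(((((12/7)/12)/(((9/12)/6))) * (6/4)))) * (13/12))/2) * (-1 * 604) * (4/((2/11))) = -29020992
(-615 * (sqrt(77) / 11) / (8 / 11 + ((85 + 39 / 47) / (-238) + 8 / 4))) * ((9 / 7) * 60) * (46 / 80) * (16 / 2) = -1220600340 * sqrt(77) / 145603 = -73561.15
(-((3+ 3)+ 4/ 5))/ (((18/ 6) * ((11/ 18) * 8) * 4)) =-51/ 440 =-0.12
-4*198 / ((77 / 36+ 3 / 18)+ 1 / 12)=-331.53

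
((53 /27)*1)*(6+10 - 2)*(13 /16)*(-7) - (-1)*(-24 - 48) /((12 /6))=-41537 /216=-192.30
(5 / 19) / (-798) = -5 / 15162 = -0.00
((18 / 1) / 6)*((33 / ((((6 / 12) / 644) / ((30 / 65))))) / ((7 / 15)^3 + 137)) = 1291059000 / 3007667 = 429.26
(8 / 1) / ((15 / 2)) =16 / 15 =1.07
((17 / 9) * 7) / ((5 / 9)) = 23.80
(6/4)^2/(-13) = -9/52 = -0.17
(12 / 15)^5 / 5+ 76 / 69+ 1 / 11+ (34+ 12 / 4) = 453714716 / 11859375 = 38.26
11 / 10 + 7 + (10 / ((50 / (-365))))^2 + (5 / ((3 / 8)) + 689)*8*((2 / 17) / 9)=24834409 / 4590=5410.55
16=16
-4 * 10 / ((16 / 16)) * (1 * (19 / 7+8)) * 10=-30000 / 7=-4285.71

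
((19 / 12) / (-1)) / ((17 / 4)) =-19 / 51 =-0.37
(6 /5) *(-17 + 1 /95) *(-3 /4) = 15.29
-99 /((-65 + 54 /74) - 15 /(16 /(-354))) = -2664 /7201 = -0.37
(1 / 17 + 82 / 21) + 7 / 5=9574 / 1785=5.36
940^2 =883600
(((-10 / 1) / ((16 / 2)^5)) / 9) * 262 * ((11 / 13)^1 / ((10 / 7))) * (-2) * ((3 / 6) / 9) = 10087 / 17252352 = 0.00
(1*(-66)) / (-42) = 11 / 7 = 1.57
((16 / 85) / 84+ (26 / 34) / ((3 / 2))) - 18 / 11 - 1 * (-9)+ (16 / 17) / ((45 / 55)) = 531677 / 58905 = 9.03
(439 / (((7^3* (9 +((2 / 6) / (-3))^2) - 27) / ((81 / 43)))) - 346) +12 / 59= -217575080597 / 629691011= -345.53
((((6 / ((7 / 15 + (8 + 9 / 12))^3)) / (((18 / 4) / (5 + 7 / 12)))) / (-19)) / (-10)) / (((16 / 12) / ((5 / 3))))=201000 / 3213135163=0.00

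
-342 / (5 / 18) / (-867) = 2052 / 1445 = 1.42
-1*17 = -17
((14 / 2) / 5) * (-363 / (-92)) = 2541 / 460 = 5.52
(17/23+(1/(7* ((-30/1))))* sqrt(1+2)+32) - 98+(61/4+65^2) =384099/92 - sqrt(3)/210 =4174.98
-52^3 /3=-140608 /3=-46869.33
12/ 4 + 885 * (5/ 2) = 4431/ 2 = 2215.50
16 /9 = 1.78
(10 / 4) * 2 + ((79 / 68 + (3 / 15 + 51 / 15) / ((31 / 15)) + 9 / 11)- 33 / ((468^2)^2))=808491884761897 / 92696952801024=8.72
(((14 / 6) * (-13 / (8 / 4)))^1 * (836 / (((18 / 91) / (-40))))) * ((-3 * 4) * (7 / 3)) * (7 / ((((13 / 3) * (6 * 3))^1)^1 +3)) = -13568915360 / 2187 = -6204350.87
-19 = -19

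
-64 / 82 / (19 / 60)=-2.46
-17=-17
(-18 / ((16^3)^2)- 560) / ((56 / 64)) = -640.00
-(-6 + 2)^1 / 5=4 / 5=0.80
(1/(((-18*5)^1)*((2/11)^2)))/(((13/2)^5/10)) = -968/3341637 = -0.00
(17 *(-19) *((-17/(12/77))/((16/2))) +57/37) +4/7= 109559525/24864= 4406.35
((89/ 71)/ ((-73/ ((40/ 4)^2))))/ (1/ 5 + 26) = -44500/ 678973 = -0.07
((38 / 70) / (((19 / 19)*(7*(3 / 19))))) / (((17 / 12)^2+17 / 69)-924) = -0.00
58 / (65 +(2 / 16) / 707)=328048 / 367641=0.89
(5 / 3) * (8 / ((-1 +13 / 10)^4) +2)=400810 / 243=1649.42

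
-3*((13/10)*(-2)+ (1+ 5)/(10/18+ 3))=219/80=2.74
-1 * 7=-7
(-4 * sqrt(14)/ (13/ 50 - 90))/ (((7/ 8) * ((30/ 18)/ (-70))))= -9600 * sqrt(14)/ 4487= -8.01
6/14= 3/7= 0.43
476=476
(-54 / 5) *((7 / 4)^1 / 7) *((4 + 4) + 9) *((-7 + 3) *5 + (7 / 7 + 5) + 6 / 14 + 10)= 2295 / 14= 163.93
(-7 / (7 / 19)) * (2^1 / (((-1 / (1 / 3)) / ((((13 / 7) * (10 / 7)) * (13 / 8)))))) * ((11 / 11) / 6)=16055 / 1764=9.10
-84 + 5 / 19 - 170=-4821 / 19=-253.74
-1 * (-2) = 2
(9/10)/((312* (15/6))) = 0.00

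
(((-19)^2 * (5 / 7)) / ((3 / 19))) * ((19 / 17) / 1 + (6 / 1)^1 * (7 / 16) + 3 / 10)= 18855391 / 2856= 6602.03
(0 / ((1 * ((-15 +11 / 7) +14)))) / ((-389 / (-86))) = 0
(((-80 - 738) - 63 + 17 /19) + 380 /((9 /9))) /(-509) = 9502 /9671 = 0.98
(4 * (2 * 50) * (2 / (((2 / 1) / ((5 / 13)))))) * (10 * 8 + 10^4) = 20160000 / 13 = 1550769.23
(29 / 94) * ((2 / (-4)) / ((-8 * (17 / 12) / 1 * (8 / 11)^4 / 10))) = 6368835 / 13090816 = 0.49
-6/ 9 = -2/ 3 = -0.67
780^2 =608400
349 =349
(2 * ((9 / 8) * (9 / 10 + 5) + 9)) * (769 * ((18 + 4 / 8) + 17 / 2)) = 25974513 / 40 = 649362.82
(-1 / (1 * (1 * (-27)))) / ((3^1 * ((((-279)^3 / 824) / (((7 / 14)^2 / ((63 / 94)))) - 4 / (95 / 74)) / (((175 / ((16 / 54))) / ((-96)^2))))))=-80481625 / 7187694860888064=-0.00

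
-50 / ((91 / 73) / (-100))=365000 / 91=4010.99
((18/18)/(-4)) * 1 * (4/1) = -1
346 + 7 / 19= 6581 / 19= 346.37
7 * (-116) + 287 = -525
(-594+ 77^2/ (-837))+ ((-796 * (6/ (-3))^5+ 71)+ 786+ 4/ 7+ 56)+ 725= 155319089/ 5859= 26509.49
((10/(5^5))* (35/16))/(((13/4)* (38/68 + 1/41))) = 4879/1321125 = 0.00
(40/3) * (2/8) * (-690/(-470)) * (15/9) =1150/141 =8.16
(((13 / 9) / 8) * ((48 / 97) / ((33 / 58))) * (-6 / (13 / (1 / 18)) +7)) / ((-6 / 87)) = -457504 / 28809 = -15.88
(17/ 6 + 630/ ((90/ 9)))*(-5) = -1975/ 6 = -329.17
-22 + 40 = 18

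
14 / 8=1.75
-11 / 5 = -2.20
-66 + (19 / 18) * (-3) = -415 / 6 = -69.17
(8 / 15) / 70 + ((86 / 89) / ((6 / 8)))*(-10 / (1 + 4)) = -120044 / 46725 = -2.57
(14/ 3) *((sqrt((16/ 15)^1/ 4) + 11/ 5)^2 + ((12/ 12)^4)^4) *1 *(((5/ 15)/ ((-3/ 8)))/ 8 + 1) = 4928 *sqrt(15)/ 2025 + 51296/ 2025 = 34.76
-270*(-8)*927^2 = 1856150640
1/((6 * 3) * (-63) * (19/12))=-2/3591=-0.00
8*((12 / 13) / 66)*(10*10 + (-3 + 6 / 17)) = 10.89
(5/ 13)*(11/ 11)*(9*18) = 810/ 13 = 62.31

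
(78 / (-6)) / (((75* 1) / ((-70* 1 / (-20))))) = -0.61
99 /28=3.54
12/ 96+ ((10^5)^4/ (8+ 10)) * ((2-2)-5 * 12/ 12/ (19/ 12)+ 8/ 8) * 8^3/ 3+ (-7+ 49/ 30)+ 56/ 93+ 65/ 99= -14316544000000000000027869979/ 6997320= -2046003898635477582849.99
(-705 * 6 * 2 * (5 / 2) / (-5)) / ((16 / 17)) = 35955 / 8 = 4494.38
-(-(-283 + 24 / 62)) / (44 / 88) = -17522 / 31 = -565.23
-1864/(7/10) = -18640/7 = -2662.86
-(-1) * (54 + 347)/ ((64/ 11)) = 4411/ 64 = 68.92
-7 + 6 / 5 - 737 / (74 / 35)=-131121 / 370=-354.38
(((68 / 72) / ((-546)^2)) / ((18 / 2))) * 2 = 17 / 24147396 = 0.00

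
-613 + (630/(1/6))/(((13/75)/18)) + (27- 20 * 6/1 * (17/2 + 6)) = 5072762/13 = 390212.46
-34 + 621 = 587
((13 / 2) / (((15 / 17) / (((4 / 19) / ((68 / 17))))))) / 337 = 221 / 192090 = 0.00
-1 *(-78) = 78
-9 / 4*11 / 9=-11 / 4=-2.75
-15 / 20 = -3 / 4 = -0.75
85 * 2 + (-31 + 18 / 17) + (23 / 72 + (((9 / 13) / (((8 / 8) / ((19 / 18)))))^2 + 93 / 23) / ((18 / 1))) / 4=140.20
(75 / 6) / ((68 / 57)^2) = 81225 / 9248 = 8.78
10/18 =5/9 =0.56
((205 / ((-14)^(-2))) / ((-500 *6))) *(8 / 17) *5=-8036 / 255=-31.51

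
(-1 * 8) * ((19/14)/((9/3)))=-76/21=-3.62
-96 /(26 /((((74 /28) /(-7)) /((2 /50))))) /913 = 22200 /581581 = 0.04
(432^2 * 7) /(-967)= -1306368 /967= -1350.95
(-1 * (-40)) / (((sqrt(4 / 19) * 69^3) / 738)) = 1640 * sqrt(19) / 36501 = 0.20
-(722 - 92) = -630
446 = 446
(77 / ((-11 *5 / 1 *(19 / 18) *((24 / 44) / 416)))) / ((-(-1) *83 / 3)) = -288288 / 7885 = -36.56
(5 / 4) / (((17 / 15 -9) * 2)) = -0.08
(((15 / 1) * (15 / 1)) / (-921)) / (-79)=75 / 24253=0.00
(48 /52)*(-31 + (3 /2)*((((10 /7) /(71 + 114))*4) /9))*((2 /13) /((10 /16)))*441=-97102656 /31265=-3105.79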